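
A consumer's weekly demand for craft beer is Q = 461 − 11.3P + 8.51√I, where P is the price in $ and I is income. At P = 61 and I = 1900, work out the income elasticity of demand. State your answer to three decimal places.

1.300

At P = 61, I = 1900: Q = 142.642.
Holding P constant, ∂Q/∂I = 8.51/(2√I) = 0.0976164.
η_I = (∂Q/∂I)·(I/Q) = 0.0976164 × (1900/142.642) = 1.300.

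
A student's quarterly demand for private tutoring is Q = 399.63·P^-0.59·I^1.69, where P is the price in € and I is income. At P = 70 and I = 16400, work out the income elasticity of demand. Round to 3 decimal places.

For a multiplicative demand Q = A·P^α·I^β, the income elasticity is β everywhere.
Here β = 1.69, so η = 1.690.

1.690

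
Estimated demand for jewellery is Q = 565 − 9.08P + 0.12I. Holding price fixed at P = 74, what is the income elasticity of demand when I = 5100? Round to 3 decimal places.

At P = 74, I = 5100: Q = 505.080.
Holding P constant, ∂Q/∂I = 0.12.
η_I = (∂Q/∂I)·(I/Q) = 0.12 × (5100/505.080) = 1.212.

1.212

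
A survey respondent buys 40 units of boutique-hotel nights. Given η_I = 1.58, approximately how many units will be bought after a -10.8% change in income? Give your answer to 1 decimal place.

33.2

%ΔQ ≈ η × %ΔI = 1.58 × (-10.8%) = -17.064%.
New Q ≈ 40 × (1 − 0.17064) = 33.2.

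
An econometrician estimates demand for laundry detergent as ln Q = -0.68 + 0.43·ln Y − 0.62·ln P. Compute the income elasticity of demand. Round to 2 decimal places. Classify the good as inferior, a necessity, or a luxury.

In a log-linear demand, the coefficient on ln Y is the income elasticity.
So η = 0.43.
0 < η < 1 ⇒ necessity.

0.43 (necessity)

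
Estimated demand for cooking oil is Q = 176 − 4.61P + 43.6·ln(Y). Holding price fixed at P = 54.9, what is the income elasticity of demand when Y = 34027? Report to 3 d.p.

At P = 54.9, Y = 34027: Q = 377.873.
Holding P constant, ∂Q/∂Y = 43.6/Y = 0.00128134.
η_Y = (∂Q/∂Y)·(Y/Q) = 0.00128134 × (34027/377.873) = 0.115.

0.115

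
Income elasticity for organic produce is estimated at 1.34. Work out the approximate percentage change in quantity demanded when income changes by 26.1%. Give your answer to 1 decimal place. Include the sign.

35.0%

%ΔQ ≈ η × %ΔI = 1.34 × 26.1% = 35.0%.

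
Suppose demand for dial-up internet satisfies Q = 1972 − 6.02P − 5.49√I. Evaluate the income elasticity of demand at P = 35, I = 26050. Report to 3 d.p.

-0.506

At P = 35, I = 26050: Q = 875.213.
Holding P constant, ∂Q/∂I = -5.49/(2√I) = -0.0170074.
η_I = (∂Q/∂I)·(I/Q) = -0.0170074 × (26050/875.213) = -0.506.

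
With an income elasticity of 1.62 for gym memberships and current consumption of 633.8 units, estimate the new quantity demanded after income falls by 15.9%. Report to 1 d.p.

%ΔQ ≈ η × %ΔI = 1.62 × (-15.9%) = -25.758%.
New Q ≈ 633.8 × (1 − 0.25758) = 470.5.

470.5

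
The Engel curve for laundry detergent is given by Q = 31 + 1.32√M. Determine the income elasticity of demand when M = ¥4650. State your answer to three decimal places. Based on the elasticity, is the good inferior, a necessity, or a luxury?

At M = 4650: Q = 121.012.
dQ/dM = 1.32/(2√M) = 0.00967871 at this income.
η = (dQ/dM)·(M/Q) = 0.00967871 × (4650/121.012) = 0.372.
Since 0 < η < 1, the good is a necessity.

0.372 (necessity)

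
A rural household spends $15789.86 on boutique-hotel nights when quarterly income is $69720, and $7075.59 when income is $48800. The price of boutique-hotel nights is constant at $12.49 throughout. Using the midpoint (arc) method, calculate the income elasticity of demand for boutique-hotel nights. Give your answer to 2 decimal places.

With a constant price, Q₁ = 15789.86/12.49 = 1264.200 and Q₂ = 7075.59/12.49 = 566.500 (equivalently, work directly with expenditure since P cancels).
Midpoint %ΔQ = (7075.59 − 15789.86)/11432.73 = -0.76222; midpoint %ΔI = (48800 − 69720)/59260 = -0.35302.
η = -0.76222 / -0.35302 = 2.16.

2.16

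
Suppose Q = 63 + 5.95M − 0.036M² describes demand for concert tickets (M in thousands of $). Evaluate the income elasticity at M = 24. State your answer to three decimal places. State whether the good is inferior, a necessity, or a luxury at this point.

0.548 (necessity)

At M = 24: Q = 185.0640.
dQ/dM = 5.95 − 0.072M = 4.22200.
η = (dQ/dM)·(M/Q) = 4.22200 × (24/185.0640) = 0.548.
0 < η < 1 ⇒ necessity.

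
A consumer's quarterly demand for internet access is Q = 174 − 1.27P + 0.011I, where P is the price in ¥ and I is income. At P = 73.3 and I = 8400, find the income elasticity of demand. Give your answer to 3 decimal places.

At P = 73.3, I = 8400: Q = 173.309.
Holding P constant, ∂Q/∂I = 0.011.
η_I = (∂Q/∂I)·(I/Q) = 0.011 × (8400/173.309) = 0.533.

0.533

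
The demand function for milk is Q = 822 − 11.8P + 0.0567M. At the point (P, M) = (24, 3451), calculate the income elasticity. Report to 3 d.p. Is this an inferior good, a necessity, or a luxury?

0.266 (necessity)

At P = 24, M = 3451: Q = 734.472.
Holding P constant, ∂Q/∂M = 0.0567.
η_M = (∂Q/∂M)·(M/Q) = 0.0567 × (3451/734.472) = 0.266.
Since 0 < η < 1, this is a necessity.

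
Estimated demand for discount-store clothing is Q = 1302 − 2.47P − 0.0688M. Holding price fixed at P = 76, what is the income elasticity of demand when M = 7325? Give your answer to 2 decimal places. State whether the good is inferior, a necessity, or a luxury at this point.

-0.83 (inferior good)

At P = 76, M = 7325: Q = 610.320.
Holding P constant, ∂Q/∂M = −0.0688.
η_M = (∂Q/∂M)·(M/Q) = -0.0688 × (7325/610.320) = -0.83.
Since η < 0, this is an inferior good.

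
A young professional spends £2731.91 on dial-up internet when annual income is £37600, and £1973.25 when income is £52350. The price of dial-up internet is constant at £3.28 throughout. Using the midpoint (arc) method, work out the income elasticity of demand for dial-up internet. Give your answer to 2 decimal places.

-0.98

With a constant price, Q₁ = 2731.91/3.28 = 832.899 and Q₂ = 1973.25/3.28 = 601.601 (equivalently, work directly with expenditure since P cancels).
Midpoint %ΔQ = (1973.25 − 2731.91)/2352.58 = -0.32248; midpoint %ΔI = (52350 − 37600)/44975 = 0.32796.
η = -0.32248 / 0.32796 = -0.98.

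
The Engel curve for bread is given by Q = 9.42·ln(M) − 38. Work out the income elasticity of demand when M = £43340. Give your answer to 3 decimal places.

0.151

At M = 43340: Q = 62.576.
dQ/dM = 9.42/M = 0.000217351 at this income.
η = (dQ/dM)·(M/Q) = 0.000217351 × (43340/62.576) = 0.151.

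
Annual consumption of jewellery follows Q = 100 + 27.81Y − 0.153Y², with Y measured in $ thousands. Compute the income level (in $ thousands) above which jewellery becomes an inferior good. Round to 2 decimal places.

90.88

dQ/dY = 27.81 − 0.306Y.
The good is inferior where dQ/dY < 0. Setting dQ/dY = 0 gives Y = 27.81 / 0.306 = 90.88.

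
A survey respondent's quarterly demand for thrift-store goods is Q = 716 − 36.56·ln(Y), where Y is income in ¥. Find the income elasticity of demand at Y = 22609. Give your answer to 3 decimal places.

-0.105

At Y = 22609: Q = 349.446.
dQ/dY = -36.56/Y = -0.00161706 at this income.
η = (dQ/dY)·(Y/Q) = -0.00161706 × (22609/349.446) = -0.105.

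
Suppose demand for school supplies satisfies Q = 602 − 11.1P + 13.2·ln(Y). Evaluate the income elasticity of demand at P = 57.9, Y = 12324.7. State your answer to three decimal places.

0.158

At P = 57.9, Y = 12324.7: Q = 83.646.
Holding P constant, ∂Q/∂Y = 13.2/Y = 0.00107102.
η_Y = (∂Q/∂Y)·(Y/Q) = 0.00107102 × (12324.7/83.646) = 0.158.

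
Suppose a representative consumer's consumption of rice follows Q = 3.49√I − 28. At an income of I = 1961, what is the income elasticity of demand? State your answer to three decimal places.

At I = 1961: Q = 126.548.
dQ/dI = 3.49/(2√I) = 0.0394055 at this income.
η = (dQ/dI)·(I/Q) = 0.0394055 × (1961/126.548) = 0.611.

0.611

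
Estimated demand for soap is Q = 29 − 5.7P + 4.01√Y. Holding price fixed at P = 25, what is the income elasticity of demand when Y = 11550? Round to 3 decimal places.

At P = 25, Y = 11550: Q = 317.458.
Holding P constant, ∂Q/∂Y = 4.01/(2√Y) = 0.0186562.
η_Y = (∂Q/∂Y)·(Y/Q) = 0.0186562 × (11550/317.458) = 0.679.

0.679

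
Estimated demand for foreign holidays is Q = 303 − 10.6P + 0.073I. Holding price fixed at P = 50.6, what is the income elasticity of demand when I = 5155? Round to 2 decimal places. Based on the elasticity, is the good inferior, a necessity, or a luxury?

At P = 50.6, I = 5155: Q = 142.955.
Holding P constant, ∂Q/∂I = 0.073.
η_I = (∂Q/∂I)·(I/Q) = 0.073 × (5155/142.955) = 2.63.
Since η > 1, this is a luxury.

2.63 (luxury)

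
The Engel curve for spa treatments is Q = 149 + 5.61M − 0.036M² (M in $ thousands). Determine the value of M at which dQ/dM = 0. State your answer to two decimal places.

77.92

dQ/dM = 5.61 − 0.072M.
The good is inferior where dQ/dM < 0. Setting dQ/dM = 0 gives M = 5.61 / 0.072 = 77.92.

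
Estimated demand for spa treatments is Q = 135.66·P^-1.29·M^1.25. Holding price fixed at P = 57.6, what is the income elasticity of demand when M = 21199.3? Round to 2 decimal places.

For a multiplicative demand Q = A·P^α·M^β, the income elasticity is β everywhere.
Here β = 1.25, so η = 1.25.

1.25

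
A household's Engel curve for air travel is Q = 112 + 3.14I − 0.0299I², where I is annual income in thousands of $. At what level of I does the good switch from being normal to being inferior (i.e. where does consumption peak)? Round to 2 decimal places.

dQ/dI = 3.14 − 0.0598I.
The good is inferior where dQ/dI < 0. Setting dQ/dI = 0 gives I = 3.14 / 0.0598 = 52.51.

52.51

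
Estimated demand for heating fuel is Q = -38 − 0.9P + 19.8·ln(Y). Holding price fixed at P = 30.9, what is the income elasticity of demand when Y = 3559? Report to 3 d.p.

At P = 30.9, Y = 3559: Q = 96.099.
Holding P constant, ∂Q/∂Y = 19.8/Y = 0.00556336.
η_Y = (∂Q/∂Y)·(Y/Q) = 0.00556336 × (3559/96.099) = 0.206.

0.206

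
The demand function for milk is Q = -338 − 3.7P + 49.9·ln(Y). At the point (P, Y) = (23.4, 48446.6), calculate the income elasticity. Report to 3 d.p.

0.439

At P = 23.4, Y = 48446.6: Q = 113.752.
Holding P constant, ∂Q/∂Y = 49.9/Y = 0.00103.
η_Y = (∂Q/∂Y)·(Y/Q) = 0.00103 × (48446.6/113.752) = 0.439.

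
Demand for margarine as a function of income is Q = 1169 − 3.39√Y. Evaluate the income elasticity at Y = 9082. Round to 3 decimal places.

At Y = 9082: Q = 845.935.
dQ/dY = -3.39/(2√Y) = -0.017786 at this income.
η = (dQ/dY)·(Y/Q) = -0.017786 × (9082/845.935) = -0.191.

-0.191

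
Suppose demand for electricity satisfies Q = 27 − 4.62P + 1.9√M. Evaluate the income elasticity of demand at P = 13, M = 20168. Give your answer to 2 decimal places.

0.57

At P = 13, M = 20168: Q = 236.767.
Holding P constant, ∂Q/∂M = 1.9/(2√M) = 0.00668948.
η_M = (∂Q/∂M)·(M/Q) = 0.00668948 × (20168/236.767) = 0.57.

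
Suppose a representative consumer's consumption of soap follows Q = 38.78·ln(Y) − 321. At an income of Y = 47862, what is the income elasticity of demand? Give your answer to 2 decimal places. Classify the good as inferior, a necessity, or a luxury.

0.40 (necessity)

At Y = 47862: Q = 96.896.
dQ/dY = 38.78/Y = 0.000810246 at this income.
η = (dQ/dY)·(Y/Q) = 0.000810246 × (47862/96.896) = 0.40.
Since 0 < η < 1, the good is a necessity.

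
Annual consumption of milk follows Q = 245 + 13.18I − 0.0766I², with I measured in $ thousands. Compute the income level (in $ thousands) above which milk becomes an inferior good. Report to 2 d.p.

dQ/dI = 13.18 − 0.1532I.
The good is inferior where dQ/dI < 0. Setting dQ/dI = 0 gives I = 13.18 / 0.1532 = 86.03.

86.03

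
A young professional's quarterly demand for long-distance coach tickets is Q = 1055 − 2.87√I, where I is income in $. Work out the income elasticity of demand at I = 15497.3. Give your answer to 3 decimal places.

-0.256

At I = 15497.3: Q = 697.719.
dQ/dI = -2.87/(2√I) = -0.0115272 at this income.
η = (dQ/dI)·(I/Q) = -0.0115272 × (15497.3/697.719) = -0.256.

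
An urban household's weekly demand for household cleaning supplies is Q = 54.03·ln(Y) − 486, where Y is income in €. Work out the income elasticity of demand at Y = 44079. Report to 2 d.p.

0.59

At Y = 44079: Q = 91.783.
dQ/dY = 54.03/Y = 0.00122575 at this income.
η = (dQ/dY)·(Y/Q) = 0.00122575 × (44079/91.783) = 0.59.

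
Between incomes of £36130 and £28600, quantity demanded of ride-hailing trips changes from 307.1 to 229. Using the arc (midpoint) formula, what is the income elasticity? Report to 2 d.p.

1.25

ΔQ = 229 − 307.1 = -78.1; midpoint Q̄ = (307.1 + 229)/2 = 268.05.
ΔI = 28600 − 36130 = -7530; midpoint Ī = (36130 + 28600)/2 = 32365.
η = (ΔQ/Q̄) ÷ (ΔI/Ī) = (-78.1/268.05) ÷ (-7530/32365) = 1.25.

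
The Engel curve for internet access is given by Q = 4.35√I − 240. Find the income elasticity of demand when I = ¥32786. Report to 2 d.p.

0.72

At I = 32786: Q = 547.650.
dQ/dI = 4.35/(2√I) = 0.012012 at this income.
η = (dQ/dI)·(I/Q) = 0.012012 × (32786/547.650) = 0.72.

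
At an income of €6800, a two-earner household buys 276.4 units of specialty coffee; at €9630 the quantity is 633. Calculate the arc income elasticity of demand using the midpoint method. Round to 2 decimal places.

2.28

ΔQ = 633 − 276.4 = 356.6; midpoint Q̄ = (276.4 + 633)/2 = 454.7.
ΔI = 9630 − 6800 = 2830; midpoint Ī = (6800 + 9630)/2 = 8215.
η = (ΔQ/Q̄) ÷ (ΔI/Ī) = (356.6/454.7) ÷ (2830/8215) = 2.28.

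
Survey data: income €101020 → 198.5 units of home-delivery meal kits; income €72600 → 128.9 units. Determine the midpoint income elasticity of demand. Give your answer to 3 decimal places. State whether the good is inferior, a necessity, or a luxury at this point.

ΔQ = 128.9 − 198.5 = -69.6; midpoint Q̄ = (198.5 + 128.9)/2 = 163.7.
ΔI = 72600 − 101020 = -28420; midpoint Ī = (101020 + 72600)/2 = 86810.
η = (ΔQ/Q̄) ÷ (ΔI/Ī) = (-69.6/163.7) ÷ (-28420/86810) = 1.299.
η > 1 ⇒ luxury.

1.299 (luxury)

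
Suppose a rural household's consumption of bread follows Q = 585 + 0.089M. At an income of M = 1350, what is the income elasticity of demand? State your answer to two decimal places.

At M = 1350: Q = 705.150.
dQ/dM = 0.089.
η = (dQ/dM)·(M/Q) = 0.089 × (1350/705.150) = 0.17.

0.17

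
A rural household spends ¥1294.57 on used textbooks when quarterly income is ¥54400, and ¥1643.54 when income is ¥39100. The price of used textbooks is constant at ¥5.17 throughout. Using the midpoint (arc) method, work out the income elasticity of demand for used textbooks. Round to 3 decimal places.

-0.726

With a constant price, Q₁ = 1294.57/5.17 = 250.400 and Q₂ = 1643.54/5.17 = 317.899 (equivalently, work directly with expenditure since P cancels).
Midpoint %ΔQ = (1643.54 − 1294.57)/1469.05 = 0.23755; midpoint %ΔI = (39100 − 54400)/46750 = -0.32727.
η = 0.23755 / -0.32727 = -0.726.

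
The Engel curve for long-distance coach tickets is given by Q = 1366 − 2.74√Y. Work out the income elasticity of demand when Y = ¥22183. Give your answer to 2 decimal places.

At Y = 22183: Q = 957.906.
dQ/dY = -2.74/(2√Y) = -0.00919836 at this income.
η = (dQ/dY)·(Y/Q) = -0.00919836 × (22183/957.906) = -0.21.

-0.21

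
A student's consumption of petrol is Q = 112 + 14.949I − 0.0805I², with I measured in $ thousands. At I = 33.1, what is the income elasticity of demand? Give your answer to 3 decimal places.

0.614

At I = 33.1: Q = 518.6153.
dQ/dI = 14.949 − 0.161I = 9.61990.
η = (dQ/dI)·(I/Q) = 9.61990 × (33.1/518.6153) = 0.614.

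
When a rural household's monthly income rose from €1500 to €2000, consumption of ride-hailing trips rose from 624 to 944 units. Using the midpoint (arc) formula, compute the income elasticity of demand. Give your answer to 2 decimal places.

1.43

ΔQ = 944 − 624 = 320; midpoint Q̄ = (624 + 944)/2 = 784.
ΔI = 2000 − 1500 = 500; midpoint Ī = (1500 + 2000)/2 = 1750.
η = (ΔQ/Q̄) ÷ (ΔI/Ī) = (320/784) ÷ (500/1750) = 1.43.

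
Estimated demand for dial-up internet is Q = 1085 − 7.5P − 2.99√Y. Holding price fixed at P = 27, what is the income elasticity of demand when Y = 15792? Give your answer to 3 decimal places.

-0.371

At P = 27, Y = 15792: Q = 506.758.
Holding P constant, ∂Q/∂Y = -2.99/(2√Y) = -0.0118966.
η_Y = (∂Q/∂Y)·(Y/Q) = -0.0118966 × (15792/506.758) = -0.371.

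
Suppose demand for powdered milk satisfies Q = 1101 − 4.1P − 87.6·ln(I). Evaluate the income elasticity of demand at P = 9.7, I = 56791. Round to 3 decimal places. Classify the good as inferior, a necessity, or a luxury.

-0.857 (inferior good)

At P = 9.7, I = 56791: Q = 102.261.
Holding P constant, ∂Q/∂I = -87.6/I = -0.0015425.
η_I = (∂Q/∂I)·(I/Q) = -0.0015425 × (56791/102.261) = -0.857.
Since η < 0, this is an inferior good.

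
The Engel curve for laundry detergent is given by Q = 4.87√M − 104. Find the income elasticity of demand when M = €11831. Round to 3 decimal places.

0.622

At M = 11831: Q = 425.712.
dQ/dM = 4.87/(2√M) = 0.0223866 at this income.
η = (dQ/dM)·(M/Q) = 0.0223866 × (11831/425.712) = 0.622.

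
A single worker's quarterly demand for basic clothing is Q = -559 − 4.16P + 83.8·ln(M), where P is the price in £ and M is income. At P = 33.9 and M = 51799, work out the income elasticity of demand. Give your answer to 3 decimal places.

0.400

At P = 33.9, M = 51799: Q = 209.636.
Holding P constant, ∂Q/∂M = 83.8/M = 0.00161779.
η_M = (∂Q/∂M)·(M/Q) = 0.00161779 × (51799/209.636) = 0.400.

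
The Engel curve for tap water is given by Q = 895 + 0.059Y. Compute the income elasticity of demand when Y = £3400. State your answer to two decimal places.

At Y = 3400: Q = 1095.600.
dQ/dY = 0.059.
η = (dQ/dY)·(Y/Q) = 0.059 × (3400/1095.600) = 0.18.

0.18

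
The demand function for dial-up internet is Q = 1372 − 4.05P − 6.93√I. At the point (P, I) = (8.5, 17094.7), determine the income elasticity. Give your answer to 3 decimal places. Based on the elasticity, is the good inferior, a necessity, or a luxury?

At P = 8.5, I = 17094.7: Q = 431.500.
Holding P constant, ∂Q/∂I = -6.93/(2√I) = -0.0265016.
η_I = (∂Q/∂I)·(I/Q) = -0.0265016 × (17094.7/431.500) = -1.050.
Since η < 0, this is an inferior good.

-1.050 (inferior good)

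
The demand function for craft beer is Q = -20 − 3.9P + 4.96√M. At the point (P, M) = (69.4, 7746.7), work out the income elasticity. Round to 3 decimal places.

1.496

At P = 69.4, M = 7746.7: Q = 145.896.
Holding P constant, ∂Q/∂M = 4.96/(2√M) = 0.0281769.
η_M = (∂Q/∂M)·(M/Q) = 0.0281769 × (7746.7/145.896) = 1.496.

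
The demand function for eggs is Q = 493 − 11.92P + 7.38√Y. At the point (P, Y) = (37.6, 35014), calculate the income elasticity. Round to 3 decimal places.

0.484

At P = 37.6, Y = 35014: Q = 1425.756.
Holding P constant, ∂Q/∂Y = 7.38/(2√Y) = 0.0197199.
η_Y = (∂Q/∂Y)·(Y/Q) = 0.0197199 × (35014/1425.756) = 0.484.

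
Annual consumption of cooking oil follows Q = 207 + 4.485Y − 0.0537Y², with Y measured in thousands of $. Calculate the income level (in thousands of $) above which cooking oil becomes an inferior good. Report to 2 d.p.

41.76

dQ/dY = 4.485 − 0.1074Y.
The good is inferior where dQ/dY < 0. Setting dQ/dY = 0 gives Y = 4.485 / 0.1074 = 41.76.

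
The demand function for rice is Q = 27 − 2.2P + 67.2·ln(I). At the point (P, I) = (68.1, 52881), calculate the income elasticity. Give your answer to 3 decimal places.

At P = 68.1, I = 52881: Q = 608.034.
Holding P constant, ∂Q/∂I = 67.2/I = 0.00127078.
η_I = (∂Q/∂I)·(I/Q) = 0.00127078 × (52881/608.034) = 0.111.

0.111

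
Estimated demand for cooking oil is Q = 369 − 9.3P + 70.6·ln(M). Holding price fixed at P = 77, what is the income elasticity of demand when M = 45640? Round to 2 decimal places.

0.17

At P = 77, M = 45640: Q = 410.335.
Holding P constant, ∂Q/∂M = 70.6/M = 0.00154689.
η_M = (∂Q/∂M)·(M/Q) = 0.00154689 × (45640/410.335) = 0.17.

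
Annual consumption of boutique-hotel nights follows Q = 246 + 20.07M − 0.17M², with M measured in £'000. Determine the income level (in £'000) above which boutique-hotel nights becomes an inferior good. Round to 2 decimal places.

dQ/dM = 20.07 − 0.34M.
The good is inferior where dQ/dM < 0. Setting dQ/dM = 0 gives M = 20.07 / 0.34 = 59.03.

59.03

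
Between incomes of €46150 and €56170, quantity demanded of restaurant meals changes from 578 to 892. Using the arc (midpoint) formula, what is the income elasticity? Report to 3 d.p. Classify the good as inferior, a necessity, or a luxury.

2.181 (luxury)

ΔQ = 892 − 578 = 314; midpoint Q̄ = (578 + 892)/2 = 735.
ΔI = 56170 − 46150 = 10020; midpoint Ī = (46150 + 56170)/2 = 51160.
η = (ΔQ/Q̄) ÷ (ΔI/Ī) = (314/735) ÷ (10020/51160) = 2.181.
η > 1 ⇒ luxury.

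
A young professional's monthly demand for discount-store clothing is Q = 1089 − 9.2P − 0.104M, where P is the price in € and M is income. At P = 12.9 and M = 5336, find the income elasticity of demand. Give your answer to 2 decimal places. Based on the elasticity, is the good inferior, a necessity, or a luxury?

-1.34 (inferior good)

At P = 12.9, M = 5336: Q = 415.376.
Holding P constant, ∂Q/∂M = −0.104.
η_M = (∂Q/∂M)·(M/Q) = -0.104 × (5336/415.376) = -1.34.
Since η < 0, this is an inferior good.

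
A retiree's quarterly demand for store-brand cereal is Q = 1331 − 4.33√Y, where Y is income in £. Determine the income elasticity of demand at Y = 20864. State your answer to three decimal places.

-0.443

At Y = 20864: Q = 705.559.
dQ/dY = -4.33/(2√Y) = -0.0149885 at this income.
η = (dQ/dY)·(Y/Q) = -0.0149885 × (20864/705.559) = -0.443.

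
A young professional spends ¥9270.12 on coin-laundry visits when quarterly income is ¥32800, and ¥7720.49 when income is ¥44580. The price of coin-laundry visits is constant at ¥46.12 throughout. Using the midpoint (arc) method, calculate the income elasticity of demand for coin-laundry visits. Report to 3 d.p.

With a constant price, Q₁ = 9270.12/46.12 = 201.000 and Q₂ = 7720.49/46.12 = 167.400 (equivalently, work directly with expenditure since P cancels).
Midpoint %ΔQ = (7720.49 − 9270.12)/8495.31 = -0.18241; midpoint %ΔI = (44580 − 32800)/38690 = 0.30447.
η = -0.18241 / 0.30447 = -0.599.

-0.599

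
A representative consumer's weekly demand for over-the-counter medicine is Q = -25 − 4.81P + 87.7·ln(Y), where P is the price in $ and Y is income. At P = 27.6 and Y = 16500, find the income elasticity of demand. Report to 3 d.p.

0.126

At P = 27.6, Y = 16500: Q = 693.909.
Holding P constant, ∂Q/∂Y = 87.7/Y = 0.00531515.
η_Y = (∂Q/∂Y)·(Y/Q) = 0.00531515 × (16500/693.909) = 0.126.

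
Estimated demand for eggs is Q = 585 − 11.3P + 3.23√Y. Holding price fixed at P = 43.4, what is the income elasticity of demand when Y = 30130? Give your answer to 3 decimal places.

0.428

At P = 43.4, Y = 30130: Q = 655.243.
Holding P constant, ∂Q/∂Y = 3.23/(2√Y) = 0.00930407.
η_Y = (∂Q/∂Y)·(Y/Q) = 0.00930407 × (30130/655.243) = 0.428.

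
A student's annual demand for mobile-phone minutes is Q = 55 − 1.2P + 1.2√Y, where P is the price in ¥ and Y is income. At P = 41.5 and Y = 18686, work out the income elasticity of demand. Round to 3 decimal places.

At P = 41.5, Y = 18686: Q = 169.236.
Holding P constant, ∂Q/∂Y = 1.2/(2√Y) = 0.00438928.
η_Y = (∂Q/∂Y)·(Y/Q) = 0.00438928 × (18686/169.236) = 0.485.

0.485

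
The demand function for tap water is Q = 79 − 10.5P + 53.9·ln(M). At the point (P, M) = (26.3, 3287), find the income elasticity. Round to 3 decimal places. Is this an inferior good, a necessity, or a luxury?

0.225 (necessity)

At P = 26.3, M = 3287: Q = 239.318.
Holding P constant, ∂Q/∂M = 53.9/M = 0.0163979.
η_M = (∂Q/∂M)·(M/Q) = 0.0163979 × (3287/239.318) = 0.225.
Since 0 < η < 1, this is a necessity.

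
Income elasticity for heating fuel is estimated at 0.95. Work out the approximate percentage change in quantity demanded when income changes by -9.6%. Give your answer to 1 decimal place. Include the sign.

%ΔQ ≈ η × %ΔI = 0.95 × (-9.6%) = -9.1%.

-9.1%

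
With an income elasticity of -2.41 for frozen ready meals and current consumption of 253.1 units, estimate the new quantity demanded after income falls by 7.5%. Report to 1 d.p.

%ΔQ ≈ η × %ΔI = -2.41 × (-7.5%) = 18.075%.
New Q ≈ 253.1 × (1 + 0.18075) = 298.8.

298.8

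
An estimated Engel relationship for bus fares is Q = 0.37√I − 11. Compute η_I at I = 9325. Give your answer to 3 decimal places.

At I = 9325: Q = 24.729.
dQ/dI = 0.37/(2√I) = 0.00191579 at this income.
η = (dQ/dI)·(I/Q) = 0.00191579 × (9325/24.729) = 0.722.

0.722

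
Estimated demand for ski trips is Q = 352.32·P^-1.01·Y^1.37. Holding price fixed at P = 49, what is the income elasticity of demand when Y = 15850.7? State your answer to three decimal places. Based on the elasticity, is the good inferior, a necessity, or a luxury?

1.370 (luxury)

For a multiplicative demand Q = A·P^α·Y^β, the income elasticity is β everywhere.
Here β = 1.37, so η = 1.370.
Since η > 1, this is a luxury.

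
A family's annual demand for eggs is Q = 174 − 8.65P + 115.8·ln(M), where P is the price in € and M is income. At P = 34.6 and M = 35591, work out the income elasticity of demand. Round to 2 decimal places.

0.11

At P = 34.6, M = 35591: Q = 1088.276.
Holding P constant, ∂Q/∂M = 115.8/M = 0.00325363.
η_M = (∂Q/∂M)·(M/Q) = 0.00325363 × (35591/1088.276) = 0.11.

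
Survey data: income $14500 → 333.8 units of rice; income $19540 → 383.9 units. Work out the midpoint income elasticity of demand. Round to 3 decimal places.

0.471

ΔQ = 383.9 − 333.8 = 50.1; midpoint Q̄ = (333.8 + 383.9)/2 = 358.85.
ΔI = 19540 − 14500 = 5040; midpoint Ī = (14500 + 19540)/2 = 17020.
η = (ΔQ/Q̄) ÷ (ΔI/Ī) = (50.1/358.85) ÷ (5040/17020) = 0.471.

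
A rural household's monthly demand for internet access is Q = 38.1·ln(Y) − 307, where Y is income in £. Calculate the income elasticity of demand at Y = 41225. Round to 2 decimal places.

At Y = 41225: Q = 97.881.
dQ/dY = 38.1/Y = 0.000924196 at this income.
η = (dQ/dY)·(Y/Q) = 0.000924196 × (41225/97.881) = 0.39.

0.39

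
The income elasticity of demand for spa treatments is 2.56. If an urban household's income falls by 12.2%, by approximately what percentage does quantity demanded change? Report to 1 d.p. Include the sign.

-31.2%

%ΔQ ≈ η × %ΔI = 2.56 × (-12.2%) = -31.2%.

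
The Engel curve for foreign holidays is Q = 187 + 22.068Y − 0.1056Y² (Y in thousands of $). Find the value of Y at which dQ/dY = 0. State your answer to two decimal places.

104.49

dQ/dY = 22.068 − 0.2112Y.
The good is inferior where dQ/dY < 0. Setting dQ/dY = 0 gives Y = 22.068 / 0.2112 = 104.49.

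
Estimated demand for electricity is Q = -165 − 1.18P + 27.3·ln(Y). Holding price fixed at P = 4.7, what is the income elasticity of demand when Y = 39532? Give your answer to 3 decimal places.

0.231

At P = 4.7, Y = 39532: Q = 118.421.
Holding P constant, ∂Q/∂Y = 27.3/Y = 0.00069058.
η_Y = (∂Q/∂Y)·(Y/Q) = 0.00069058 × (39532/118.421) = 0.231.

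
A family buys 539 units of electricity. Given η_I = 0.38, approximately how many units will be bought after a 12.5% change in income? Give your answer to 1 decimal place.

564.6

%ΔQ ≈ η × %ΔI = 0.38 × 12.5% = 4.75%.
New Q ≈ 539 × (1 + 0.0475) = 564.6.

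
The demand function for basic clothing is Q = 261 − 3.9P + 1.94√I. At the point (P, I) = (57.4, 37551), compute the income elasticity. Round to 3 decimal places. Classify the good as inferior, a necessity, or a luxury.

0.455 (necessity)

At P = 57.4, I = 37551: Q = 413.075.
Holding P constant, ∂Q/∂I = 1.94/(2√I) = 0.00500566.
η_I = (∂Q/∂I)·(I/Q) = 0.00500566 × (37551/413.075) = 0.455.
Since 0 < η < 1, this is a necessity.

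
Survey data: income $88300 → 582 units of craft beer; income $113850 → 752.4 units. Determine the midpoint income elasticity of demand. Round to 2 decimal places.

1.01

ΔQ = 752.4 − 582 = 170.4; midpoint Q̄ = (582 + 752.4)/2 = 667.2.
ΔI = 113850 − 88300 = 25550; midpoint Ī = (88300 + 113850)/2 = 101075.
η = (ΔQ/Q̄) ÷ (ΔI/Ī) = (170.4/667.2) ÷ (25550/101075) = 1.01.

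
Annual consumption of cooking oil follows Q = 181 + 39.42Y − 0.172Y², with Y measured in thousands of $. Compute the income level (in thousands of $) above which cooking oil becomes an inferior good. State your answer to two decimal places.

dQ/dY = 39.42 − 0.344Y.
The good is inferior where dQ/dY < 0. Setting dQ/dY = 0 gives Y = 39.42 / 0.344 = 114.59.

114.59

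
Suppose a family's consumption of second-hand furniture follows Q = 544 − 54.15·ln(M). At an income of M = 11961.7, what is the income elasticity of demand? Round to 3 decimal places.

At M = 11961.7: Q = 35.560.
dQ/dM = -54.15/M = -0.00452695 at this income.
η = (dQ/dM)·(M/Q) = -0.00452695 × (11961.7/35.560) = -1.523.

-1.523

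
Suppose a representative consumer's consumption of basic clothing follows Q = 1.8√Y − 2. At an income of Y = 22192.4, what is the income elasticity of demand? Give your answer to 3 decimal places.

0.504

At Y = 22192.4: Q = 266.148.
dQ/dY = 1.8/(2√Y) = 0.00604144 at this income.
η = (dQ/dY)·(Y/Q) = 0.00604144 × (22192.4/266.148) = 0.504.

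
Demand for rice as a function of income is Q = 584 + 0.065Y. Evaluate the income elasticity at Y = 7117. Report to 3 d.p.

At Y = 7117: Q = 1046.605.
dQ/dY = 0.065.
η = (dQ/dY)·(Y/Q) = 0.065 × (7117/1046.605) = 0.442.

0.442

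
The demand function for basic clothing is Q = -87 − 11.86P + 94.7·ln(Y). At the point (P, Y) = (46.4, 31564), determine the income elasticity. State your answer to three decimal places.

At P = 46.4, Y = 31564: Q = 343.766.
Holding P constant, ∂Q/∂Y = 94.7/Y = 0.00300025.
η_Y = (∂Q/∂Y)·(Y/Q) = 0.00300025 × (31564/343.766) = 0.275.

0.275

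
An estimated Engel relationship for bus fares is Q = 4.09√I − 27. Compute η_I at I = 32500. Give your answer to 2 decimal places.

0.52

At I = 32500: Q = 710.335.
dQ/dI = 4.09/(2√I) = 0.0113436 at this income.
η = (dQ/dI)·(I/Q) = 0.0113436 × (32500/710.335) = 0.52.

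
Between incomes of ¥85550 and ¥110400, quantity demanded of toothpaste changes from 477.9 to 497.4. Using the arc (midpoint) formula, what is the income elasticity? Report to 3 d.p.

ΔQ = 497.4 − 477.9 = 19.5; midpoint Q̄ = (477.9 + 497.4)/2 = 487.65.
ΔI = 110400 − 85550 = 24850; midpoint Ī = (85550 + 110400)/2 = 97975.
η = (ΔQ/Q̄) ÷ (ΔI/Ī) = (19.5/487.65) ÷ (24850/97975) = 0.158.

0.158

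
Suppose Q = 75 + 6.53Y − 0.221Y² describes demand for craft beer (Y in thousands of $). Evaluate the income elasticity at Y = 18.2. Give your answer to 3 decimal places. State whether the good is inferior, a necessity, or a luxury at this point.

-0.228 (inferior good)

At Y = 18.2: Q = 120.6420.
dQ/dY = 6.53 − 0.442Y = -1.51440.
η = (dQ/dY)·(Y/Q) = -1.51440 × (18.2/120.6420) = -0.228.
η < 0 ⇒ inferior good.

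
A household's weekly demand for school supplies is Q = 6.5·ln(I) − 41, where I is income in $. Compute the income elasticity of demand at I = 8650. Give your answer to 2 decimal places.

At I = 8650: Q = 17.925.
dQ/dI = 6.5/I = 0.000751445 at this income.
η = (dQ/dI)·(I/Q) = 0.000751445 × (8650/17.925) = 0.36.

0.36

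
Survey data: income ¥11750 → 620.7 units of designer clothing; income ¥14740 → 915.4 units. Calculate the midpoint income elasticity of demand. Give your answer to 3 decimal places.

1.700

ΔQ = 915.4 − 620.7 = 294.7; midpoint Q̄ = (620.7 + 915.4)/2 = 768.05.
ΔI = 14740 − 11750 = 2990; midpoint Ī = (11750 + 14740)/2 = 13245.
η = (ΔQ/Q̄) ÷ (ΔI/Ī) = (294.7/768.05) ÷ (2990/13245) = 1.700.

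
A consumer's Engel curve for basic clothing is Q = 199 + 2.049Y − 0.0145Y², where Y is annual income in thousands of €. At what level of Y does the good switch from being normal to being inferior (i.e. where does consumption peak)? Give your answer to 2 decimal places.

dQ/dY = 2.049 − 0.029Y.
The good is inferior where dQ/dY < 0. Setting dQ/dY = 0 gives Y = 2.049 / 0.029 = 70.66.

70.66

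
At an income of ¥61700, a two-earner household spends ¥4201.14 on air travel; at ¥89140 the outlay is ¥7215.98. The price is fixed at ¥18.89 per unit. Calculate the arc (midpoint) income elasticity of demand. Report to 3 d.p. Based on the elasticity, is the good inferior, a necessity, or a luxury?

1.452 (luxury)

With a constant price, Q₁ = 4201.14/18.89 = 222.400 and Q₂ = 7215.98/18.89 = 382.000 (equivalently, work directly with expenditure since P cancels).
Midpoint %ΔQ = (7215.98 − 4201.14)/5708.56 = 0.52813; midpoint %ΔI = (89140 − 61700)/75420 = 0.36383.
η = 0.52813 / 0.36383 = 1.452.
η > 1 ⇒ luxury.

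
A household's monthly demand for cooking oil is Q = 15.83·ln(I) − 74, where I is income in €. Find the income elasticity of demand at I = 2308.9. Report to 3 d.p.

0.326

At I = 2308.9: Q = 48.596.
dQ/dI = 15.83/I = 0.00685608 at this income.
η = (dQ/dI)·(I/Q) = 0.00685608 × (2308.9/48.596) = 0.326.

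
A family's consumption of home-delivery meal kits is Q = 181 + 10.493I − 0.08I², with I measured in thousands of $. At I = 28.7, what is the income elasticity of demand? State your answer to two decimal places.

At I = 28.7: Q = 416.2539.
dQ/dI = 10.493 − 0.16I = 5.90100.
η = (dQ/dI)·(I/Q) = 5.90100 × (28.7/416.2539) = 0.41.

0.41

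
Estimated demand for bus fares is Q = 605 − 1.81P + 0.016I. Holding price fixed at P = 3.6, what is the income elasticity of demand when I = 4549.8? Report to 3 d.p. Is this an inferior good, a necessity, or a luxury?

At P = 3.6, I = 4549.8: Q = 671.281.
Holding P constant, ∂Q/∂I = 0.016.
η_I = (∂Q/∂I)·(I/Q) = 0.016 × (4549.8/671.281) = 0.108.
Since 0 < η < 1, this is a necessity.

0.108 (necessity)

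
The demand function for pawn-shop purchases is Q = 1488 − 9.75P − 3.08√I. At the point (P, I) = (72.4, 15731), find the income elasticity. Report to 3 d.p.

-0.488

At P = 72.4, I = 15731: Q = 395.796.
Holding P constant, ∂Q/∂I = -3.08/(2√I) = -0.0122784.
η_I = (∂Q/∂I)·(I/Q) = -0.0122784 × (15731/395.796) = -0.488.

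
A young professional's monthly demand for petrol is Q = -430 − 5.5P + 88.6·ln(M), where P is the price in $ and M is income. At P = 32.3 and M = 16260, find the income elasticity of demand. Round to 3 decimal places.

0.352

At P = 32.3, M = 16260: Q = 251.457.
Holding P constant, ∂Q/∂M = 88.6/M = 0.00544895.
η_M = (∂Q/∂M)·(M/Q) = 0.00544895 × (16260/251.457) = 0.352.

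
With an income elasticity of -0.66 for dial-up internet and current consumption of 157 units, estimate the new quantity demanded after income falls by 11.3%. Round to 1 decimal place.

%ΔQ ≈ η × %ΔI = -0.66 × (-11.3%) = 7.458%.
New Q ≈ 157 × (1 + 0.07458) = 168.7.

168.7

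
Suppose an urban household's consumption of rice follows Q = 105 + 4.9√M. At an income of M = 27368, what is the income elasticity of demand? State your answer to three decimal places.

At M = 27368: Q = 915.621.
dQ/dM = 4.9/(2√M) = 0.0148096 at this income.
η = (dQ/dM)·(M/Q) = 0.0148096 × (27368/915.621) = 0.443.

0.443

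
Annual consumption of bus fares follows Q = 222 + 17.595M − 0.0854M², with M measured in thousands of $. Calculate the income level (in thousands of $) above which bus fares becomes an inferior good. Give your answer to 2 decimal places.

103.02

dQ/dM = 17.595 − 0.1708M.
The good is inferior where dQ/dM < 0. Setting dQ/dM = 0 gives M = 17.595 / 0.1708 = 103.02.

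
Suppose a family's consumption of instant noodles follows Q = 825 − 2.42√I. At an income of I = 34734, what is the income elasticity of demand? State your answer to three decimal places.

At I = 34734: Q = 373.983.
dQ/dI = -2.42/(2√I) = -0.00649244 at this income.
η = (dQ/dI)·(I/Q) = -0.00649244 × (34734/373.983) = -0.603.

-0.603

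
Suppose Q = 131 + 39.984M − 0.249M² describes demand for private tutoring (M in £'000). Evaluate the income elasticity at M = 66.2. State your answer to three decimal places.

At M = 66.2: Q = 1686.7132.
dQ/dM = 39.984 − 0.498M = 7.01640.
η = (dQ/dM)·(M/Q) = 7.01640 × (66.2/1686.7132) = 0.275.

0.275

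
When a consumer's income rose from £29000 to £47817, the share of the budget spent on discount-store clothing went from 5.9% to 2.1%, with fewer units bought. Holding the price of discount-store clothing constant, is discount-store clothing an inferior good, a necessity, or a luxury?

Quantity demanded falls as income rises, so η < 0.

inferior good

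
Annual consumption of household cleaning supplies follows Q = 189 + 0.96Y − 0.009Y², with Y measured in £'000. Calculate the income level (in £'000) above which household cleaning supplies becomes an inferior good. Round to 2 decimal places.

dQ/dY = 0.96 − 0.018Y.
The good is inferior where dQ/dY < 0. Setting dQ/dY = 0 gives Y = 0.96 / 0.018 = 53.33.

53.33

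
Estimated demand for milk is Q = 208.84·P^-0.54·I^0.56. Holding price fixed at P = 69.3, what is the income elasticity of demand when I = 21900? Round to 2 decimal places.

For a multiplicative demand Q = A·P^α·I^β, the income elasticity is β everywhere.
Here β = 0.56, so η = 0.56.

0.56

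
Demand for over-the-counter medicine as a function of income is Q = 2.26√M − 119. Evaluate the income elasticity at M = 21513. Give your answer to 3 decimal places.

At M = 21513: Q = 212.481.
dQ/dM = 2.26/(2√M) = 0.00770421 at this income.
η = (dQ/dM)·(M/Q) = 0.00770421 × (21513/212.481) = 0.780.

0.780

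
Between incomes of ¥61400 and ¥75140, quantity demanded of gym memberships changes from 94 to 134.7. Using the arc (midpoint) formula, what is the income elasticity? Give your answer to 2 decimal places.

ΔQ = 134.7 − 94 = 40.7; midpoint Q̄ = (94 + 134.7)/2 = 114.35.
ΔI = 75140 − 61400 = 13740; midpoint Ī = (61400 + 75140)/2 = 68270.
η = (ΔQ/Q̄) ÷ (ΔI/Ī) = (40.7/114.35) ÷ (13740/68270) = 1.77.

1.77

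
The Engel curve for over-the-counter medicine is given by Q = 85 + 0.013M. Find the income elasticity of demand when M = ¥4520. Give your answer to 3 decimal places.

At M = 4520: Q = 143.760.
dQ/dM = 0.013.
η = (dQ/dM)·(M/Q) = 0.013 × (4520/143.760) = 0.409.

0.409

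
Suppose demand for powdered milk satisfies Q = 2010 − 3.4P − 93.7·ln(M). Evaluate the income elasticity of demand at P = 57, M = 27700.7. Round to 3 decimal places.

-0.109

At P = 57, M = 27700.7: Q = 857.723.
Holding P constant, ∂Q/∂M = -93.7/M = -0.00338259.
η_M = (∂Q/∂M)·(M/Q) = -0.00338259 × (27700.7/857.723) = -0.109.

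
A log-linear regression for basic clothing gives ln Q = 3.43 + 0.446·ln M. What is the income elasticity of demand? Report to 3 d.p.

In a log-linear demand, the coefficient on ln M is the income elasticity.
So η = 0.446.

0.446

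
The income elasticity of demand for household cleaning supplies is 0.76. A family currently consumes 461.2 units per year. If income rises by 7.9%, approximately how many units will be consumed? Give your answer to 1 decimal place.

488.9

%ΔQ ≈ η × %ΔI = 0.76 × 7.9% = 6.004%.
New Q ≈ 461.2 × (1 + 0.06004) = 488.9.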